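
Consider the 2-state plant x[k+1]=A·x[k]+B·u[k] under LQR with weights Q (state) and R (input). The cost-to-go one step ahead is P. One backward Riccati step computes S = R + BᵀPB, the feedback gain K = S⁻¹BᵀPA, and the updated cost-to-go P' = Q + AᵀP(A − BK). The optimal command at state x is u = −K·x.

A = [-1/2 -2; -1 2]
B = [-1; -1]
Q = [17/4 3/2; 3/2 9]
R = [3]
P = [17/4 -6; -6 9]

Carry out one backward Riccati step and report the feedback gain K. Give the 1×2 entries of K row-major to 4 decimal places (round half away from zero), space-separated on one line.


BᵀP = [1.7500 -3.0000]
S = R + BᵀPB = [3] + [1.2500] = [4.2500]
BᵀPA = [2.1250 -9.5000]
K = S⁻¹·BᵀPA = [0.5000 -2.2353]
A−BK = [0.0000 -4.2353; -0.5000 -0.2353]
AᵀP(A−BK) = [3.0000 -15.0000; -15.0000 79.7647]
P' = Q + AᵀP(A−BK) = [7.2500 -13.5000; -13.5000 88.7647]
tr(P') = 96.0147

0.5000 -2.2353


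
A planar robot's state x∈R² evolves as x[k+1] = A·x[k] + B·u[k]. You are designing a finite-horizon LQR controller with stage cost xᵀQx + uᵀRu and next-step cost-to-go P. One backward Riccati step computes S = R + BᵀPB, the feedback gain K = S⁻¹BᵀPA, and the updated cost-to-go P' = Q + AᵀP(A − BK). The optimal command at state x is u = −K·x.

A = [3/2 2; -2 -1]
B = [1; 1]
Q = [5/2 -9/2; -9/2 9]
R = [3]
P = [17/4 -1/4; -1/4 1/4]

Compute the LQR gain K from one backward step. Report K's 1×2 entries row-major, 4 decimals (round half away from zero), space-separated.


0.8571 1.1429

BᵀP = [4.0000 0.0000]
S = R + BᵀPB = [3] + [4.0000] = [7.0000]
BᵀPA = [6.0000 8.0000]
K = S⁻¹·BᵀPA = [0.8571 1.1429]
A−BK = [0.6429 0.8571; -2.8571 -2.1429]
AᵀP(A−BK) = [6.9196 7.7679; 7.7679 9.1071]
P' = Q + AᵀP(A−BK) = [9.4196 3.2679; 3.2679 18.1071]
tr(P') = 27.5268


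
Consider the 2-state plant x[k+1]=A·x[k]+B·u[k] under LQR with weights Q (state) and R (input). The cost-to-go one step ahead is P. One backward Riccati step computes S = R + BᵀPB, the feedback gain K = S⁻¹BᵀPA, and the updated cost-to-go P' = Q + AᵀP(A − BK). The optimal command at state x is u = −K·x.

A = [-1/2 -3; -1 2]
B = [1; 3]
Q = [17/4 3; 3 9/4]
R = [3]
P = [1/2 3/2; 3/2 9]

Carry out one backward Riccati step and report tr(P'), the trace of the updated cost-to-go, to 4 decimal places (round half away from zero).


10.4806

BᵀP = [5.0000 28.5000]
S = R + BᵀPB = [3] + [90.5000] = [93.5000]
BᵀPA = [-31.0000 42.0000]
K = S⁻¹·BᵀPA = [-0.3316 0.4492]
A−BK = [-0.1684 -3.4492; -0.0053 0.6524]
AᵀP(A−BK) = [0.3469 -0.3249; -0.3249 3.6337]
P' = Q + AᵀP(A−BK) = [4.5969 2.6751; 2.6751 5.8837]
tr(P') = 10.4806


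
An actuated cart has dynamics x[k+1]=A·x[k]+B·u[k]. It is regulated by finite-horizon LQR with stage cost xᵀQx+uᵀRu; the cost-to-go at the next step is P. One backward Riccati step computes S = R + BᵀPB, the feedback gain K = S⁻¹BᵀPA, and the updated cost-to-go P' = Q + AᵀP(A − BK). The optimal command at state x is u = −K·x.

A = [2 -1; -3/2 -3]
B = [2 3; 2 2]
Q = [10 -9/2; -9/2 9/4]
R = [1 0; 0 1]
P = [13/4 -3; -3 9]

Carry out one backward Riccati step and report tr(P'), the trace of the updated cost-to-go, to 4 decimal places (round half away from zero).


40.7936

BᵀP = [0.5000 12.0000; 3.7500 9.0000]
S = R + BᵀPB = [1 0; 0 1] + [25.0000 25.5000; 25.5000 29.2500] = [26.0000 25.5000; 25.5000 30.2500]
BᵀPA = [-17.0000 -36.5000; -6.0000 -30.7500]
K = S⁻¹·BᵀPA = [-2.6514 -2.3486; 2.0367 0.9633]
A−BK = [1.1927 0.8073; -0.2706 -0.2294]
AᵀP(A−BK) = [18.3968 13.3532; 13.3532 10.1468]
P' = Q + AᵀP(A−BK) = [28.3968 8.8532; 8.8532 12.3968]
tr(P') = 40.7936


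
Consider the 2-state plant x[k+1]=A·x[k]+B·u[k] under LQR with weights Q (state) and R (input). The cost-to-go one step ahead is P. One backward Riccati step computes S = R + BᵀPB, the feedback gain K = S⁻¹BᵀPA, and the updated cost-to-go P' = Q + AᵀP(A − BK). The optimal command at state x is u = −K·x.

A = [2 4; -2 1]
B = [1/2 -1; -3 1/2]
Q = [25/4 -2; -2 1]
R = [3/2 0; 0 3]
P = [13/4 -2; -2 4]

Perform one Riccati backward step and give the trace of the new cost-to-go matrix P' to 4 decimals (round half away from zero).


BᵀP = [7.6250 -13.0000; -4.2500 4.0000]
S = R + BᵀPB = [3/2 0; 0 3] + [42.8125 -14.1250; -14.1250 6.2500] = [44.3125 -14.1250; -14.1250 9.2500]
BᵀPA = [41.2500 17.5000; -16.5000 -13.0000]
K = S⁻¹·BᵀPA = [0.7059 -0.1034; -0.7059 -1.5633]
A−BK = [0.9412 2.4884; 0.4706 1.4715]
AᵀP(A−BK) = [4.2353 8.4706; 8.4706 21.4866]
P' = Q + AᵀP(A−BK) = [10.4853 6.4706; 6.4706 22.4866]
tr(P') = 32.9719

32.9719


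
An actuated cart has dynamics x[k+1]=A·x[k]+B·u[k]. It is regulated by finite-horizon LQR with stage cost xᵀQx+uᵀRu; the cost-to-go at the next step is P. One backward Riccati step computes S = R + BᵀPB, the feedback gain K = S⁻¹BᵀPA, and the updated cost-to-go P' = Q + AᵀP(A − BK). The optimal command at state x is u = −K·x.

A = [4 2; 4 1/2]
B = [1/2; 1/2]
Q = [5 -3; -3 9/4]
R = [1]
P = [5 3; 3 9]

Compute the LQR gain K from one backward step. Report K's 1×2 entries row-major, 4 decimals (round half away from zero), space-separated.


BᵀP = [4.0000 6.0000]
S = R + BᵀPB = [1] + [5.0000] = [6.0000]
BᵀPA = [40.0000 11.0000]
K = S⁻¹·BᵀPA = [6.6667 1.8333]
A−BK = [0.6667 1.0833; 0.6667 -0.4167]
AᵀP(A−BK) = [53.3333 14.6667; 14.6667 8.0833]
P' = Q + AᵀP(A−BK) = [58.3333 11.6667; 11.6667 10.3333]
tr(P') = 68.6667

6.6667 1.8333


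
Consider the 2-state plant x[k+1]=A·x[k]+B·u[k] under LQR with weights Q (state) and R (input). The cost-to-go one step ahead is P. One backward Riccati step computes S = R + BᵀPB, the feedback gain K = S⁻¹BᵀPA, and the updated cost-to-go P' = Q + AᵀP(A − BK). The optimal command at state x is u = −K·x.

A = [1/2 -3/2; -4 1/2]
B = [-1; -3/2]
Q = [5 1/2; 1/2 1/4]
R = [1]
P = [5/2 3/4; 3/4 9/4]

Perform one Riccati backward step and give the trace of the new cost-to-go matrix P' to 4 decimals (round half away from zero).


BᵀP = [-3.6250 -4.1250]
S = R + BᵀPB = [1] + [9.8125] = [10.8125]
BᵀPA = [14.6875 3.3750]
K = S⁻¹·BᵀPA = [1.3584 0.3121]
A−BK = [1.8584 -1.1879; -1.9624 0.9682]
AᵀP(A−BK) = [13.6738 -6.2720; -6.2720 4.0090]
P' = Q + AᵀP(A−BK) = [18.6738 -5.7720; -5.7720 4.2590]
tr(P') = 22.9328

22.9328


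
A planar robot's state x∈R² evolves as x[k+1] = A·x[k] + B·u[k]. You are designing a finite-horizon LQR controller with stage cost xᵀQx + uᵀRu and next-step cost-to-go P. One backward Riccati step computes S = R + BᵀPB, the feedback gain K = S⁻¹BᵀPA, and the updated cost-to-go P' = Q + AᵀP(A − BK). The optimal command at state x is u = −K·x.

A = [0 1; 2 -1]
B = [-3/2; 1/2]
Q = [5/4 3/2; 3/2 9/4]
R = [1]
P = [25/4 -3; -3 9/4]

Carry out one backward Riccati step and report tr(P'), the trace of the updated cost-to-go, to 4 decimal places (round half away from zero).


BᵀP = [-10.8750 5.6250]
S = R + BᵀPB = [1] + [19.1250] = [20.1250]
BᵀPA = [11.2500 -16.5000]
K = S⁻¹·BᵀPA = [0.5590 -0.8199]
A−BK = [0.8385 -0.2298; 1.7205 -0.5901]
AᵀP(A−BK) = [2.7112 -1.2764; -1.2764 0.9720]
P' = Q + AᵀP(A−BK) = [3.9612 0.2236; 0.2236 3.2220]
tr(P') = 7.1832

7.1832


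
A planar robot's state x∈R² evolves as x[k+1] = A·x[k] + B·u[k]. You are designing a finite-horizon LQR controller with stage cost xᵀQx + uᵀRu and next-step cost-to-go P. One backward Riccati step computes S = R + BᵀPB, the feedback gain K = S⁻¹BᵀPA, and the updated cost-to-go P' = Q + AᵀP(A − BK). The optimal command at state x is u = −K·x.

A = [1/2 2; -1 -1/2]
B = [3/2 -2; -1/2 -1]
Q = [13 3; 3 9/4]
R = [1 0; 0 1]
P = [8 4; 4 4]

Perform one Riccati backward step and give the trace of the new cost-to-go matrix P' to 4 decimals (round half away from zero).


BᵀP = [10.0000 4.0000; -20.0000 -12.0000]
S = R + BᵀPB = [1 0; 0 1] + [13.0000 -24.0000; -24.0000 52.0000] = [14.0000 -24.0000; -24.0000 53.0000]
BᵀPA = [1.0000 18.0000; 2.0000 -34.0000]
K = S⁻¹·BᵀPA = [0.6084 0.8313; 0.3133 -0.2651]
A−BK = [0.2139 0.2229; -0.3825 -0.3494]
AᵀP(A−BK) = [0.7651 0.6988; 0.6988 1.0241]
P' = Q + AᵀP(A−BK) = [13.7651 3.6988; 3.6988 3.2741]
tr(P') = 17.0392

17.0392


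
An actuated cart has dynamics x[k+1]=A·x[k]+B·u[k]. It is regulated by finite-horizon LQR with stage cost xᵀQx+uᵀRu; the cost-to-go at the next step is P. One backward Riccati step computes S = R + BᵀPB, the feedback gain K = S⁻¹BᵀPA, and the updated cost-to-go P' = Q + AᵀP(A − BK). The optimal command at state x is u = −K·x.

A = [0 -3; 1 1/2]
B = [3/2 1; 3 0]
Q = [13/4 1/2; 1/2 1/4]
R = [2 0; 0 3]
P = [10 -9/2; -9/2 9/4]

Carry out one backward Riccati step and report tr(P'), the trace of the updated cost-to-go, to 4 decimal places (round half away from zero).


28.0351

BᵀP = [1.5000 0.0000; 10.0000 -4.5000]
S = R + BᵀPB = [2 0; 0 3] + [2.2500 1.5000; 1.5000 10.0000] = [4.2500 1.5000; 1.5000 13.0000]
BᵀPA = [0.0000 -4.5000; -4.5000 -32.2500]
K = S⁻¹·BᵀPA = [0.1274 -0.1910; -0.3608 -2.4587]
A−BK = [0.1698 -0.2547; 0.6179 1.0731]
AᵀP(A−BK) = [0.6262 3.5607; 3.5607 23.9089]
P' = Q + AᵀP(A−BK) = [3.8762 4.0607; 4.0607 24.1589]
tr(P') = 28.0351


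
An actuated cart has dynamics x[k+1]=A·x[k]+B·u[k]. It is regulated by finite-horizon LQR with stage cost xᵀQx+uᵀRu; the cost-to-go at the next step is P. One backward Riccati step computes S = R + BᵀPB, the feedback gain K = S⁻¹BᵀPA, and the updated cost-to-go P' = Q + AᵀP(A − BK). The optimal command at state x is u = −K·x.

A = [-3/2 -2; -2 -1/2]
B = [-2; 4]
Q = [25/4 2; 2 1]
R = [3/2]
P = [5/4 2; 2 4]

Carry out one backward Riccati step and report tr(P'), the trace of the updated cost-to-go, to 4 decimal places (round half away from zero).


13.5414

BᵀP = [5.5000 12.0000]
S = R + BᵀPB = [3/2] + [37.0000] = [38.5000]
BᵀPA = [-32.2500 -17.0000]
K = S⁻¹·BᵀPA = [-0.8377 -0.4416]
A−BK = [-3.1753 -2.8831; 1.3506 1.2662]
AᵀP(A−BK) = [3.7979 3.0097; 3.0097 2.4935]
P' = Q + AᵀP(A−BK) = [10.0479 5.0097; 5.0097 3.4935]
tr(P') = 13.5414


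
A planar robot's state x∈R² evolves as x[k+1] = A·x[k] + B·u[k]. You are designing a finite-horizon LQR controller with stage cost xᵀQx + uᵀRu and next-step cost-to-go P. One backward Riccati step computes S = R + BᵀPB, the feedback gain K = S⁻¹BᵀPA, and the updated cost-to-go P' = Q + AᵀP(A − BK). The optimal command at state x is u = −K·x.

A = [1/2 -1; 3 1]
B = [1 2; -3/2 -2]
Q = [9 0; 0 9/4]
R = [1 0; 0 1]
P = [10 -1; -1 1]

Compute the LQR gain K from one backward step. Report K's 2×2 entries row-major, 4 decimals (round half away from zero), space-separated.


-0.8382 -0.1812 0.4239 -0.3948

BᵀP = [11.5000 -2.5000; 22.0000 -4.0000]
S = R + BᵀPB = [1 0; 0 1] + [15.2500 28.0000; 28.0000 52.0000] = [16.2500 28.0000; 28.0000 53.0000]
BᵀPA = [-1.7500 -14.0000; -1.0000 -26.0000]
K = S⁻¹·BᵀPA = [-0.8382 -0.1812; 0.4239 -0.3948]
A−BK = [0.4903 -0.0291; 2.5906 -0.0615]
AᵀP(A−BK) = [7.4571 -0.2120; -0.2120 0.1974]
P' = Q + AᵀP(A−BK) = [16.4571 -0.2120; -0.2120 2.4474]
tr(P') = 18.9045


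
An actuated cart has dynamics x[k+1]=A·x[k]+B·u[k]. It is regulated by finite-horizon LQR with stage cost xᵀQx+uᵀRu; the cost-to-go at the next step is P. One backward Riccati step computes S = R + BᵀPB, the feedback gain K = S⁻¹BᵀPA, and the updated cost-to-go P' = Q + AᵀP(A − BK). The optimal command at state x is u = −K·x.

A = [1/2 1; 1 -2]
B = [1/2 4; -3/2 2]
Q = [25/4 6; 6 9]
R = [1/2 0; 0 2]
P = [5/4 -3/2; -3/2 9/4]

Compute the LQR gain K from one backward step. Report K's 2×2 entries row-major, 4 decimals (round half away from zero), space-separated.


-0.3711 1.3306 0.1009 0.0965

BᵀP = [2.8750 -4.1250; 2.0000 -1.5000]
S = R + BᵀPB = [1/2 0; 0 2] + [7.6250 3.2500; 3.2500 5.0000] = [8.1250 3.2500; 3.2500 7.0000]
BᵀPA = [-2.6875 11.1250; -0.5000 5.0000]
K = S⁻¹·BᵀPA = [-0.3711 1.3306; 0.1009 0.0965]
A−BK = [0.2821 -0.0513; 0.2416 -0.1970]
AᵀP(A−BK) = [0.1156 -0.2507; -0.2507 0.9642]
P' = Q + AᵀP(A−BK) = [6.3656 5.7493; 5.7493 9.9642]
tr(P') = 16.3298


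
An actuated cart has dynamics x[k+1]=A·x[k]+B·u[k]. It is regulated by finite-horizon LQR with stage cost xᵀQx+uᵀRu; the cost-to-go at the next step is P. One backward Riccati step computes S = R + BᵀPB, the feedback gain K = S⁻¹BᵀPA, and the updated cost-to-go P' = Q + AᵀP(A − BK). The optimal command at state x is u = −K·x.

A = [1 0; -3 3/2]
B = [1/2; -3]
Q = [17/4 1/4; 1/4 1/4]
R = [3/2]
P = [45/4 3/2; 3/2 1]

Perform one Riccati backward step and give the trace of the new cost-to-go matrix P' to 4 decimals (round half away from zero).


BᵀP = [1.1250 -2.2500]
S = R + BᵀPB = [3/2] + [7.3125] = [8.8125]
BᵀPA = [7.8750 -3.3750]
K = S⁻¹·BᵀPA = [0.8936 -0.3830]
A−BK = [0.5532 0.1915; -0.3191 0.3511]
AᵀP(A−BK) = [4.2128 0.7660; 0.7660 0.9574]
P' = Q + AᵀP(A−BK) = [8.4628 1.0160; 1.0160 1.2074]
tr(P') = 9.6702

9.6702


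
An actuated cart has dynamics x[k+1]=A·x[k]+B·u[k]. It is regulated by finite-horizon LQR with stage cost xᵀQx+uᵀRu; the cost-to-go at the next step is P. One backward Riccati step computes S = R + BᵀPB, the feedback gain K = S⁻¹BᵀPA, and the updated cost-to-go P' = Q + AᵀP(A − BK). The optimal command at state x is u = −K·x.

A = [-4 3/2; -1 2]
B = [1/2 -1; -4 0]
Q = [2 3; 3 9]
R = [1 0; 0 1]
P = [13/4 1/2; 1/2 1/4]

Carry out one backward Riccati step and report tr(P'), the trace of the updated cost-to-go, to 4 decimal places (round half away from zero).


26.6313

BᵀP = [-0.3750 -0.7500; -3.2500 -0.5000]
S = R + BᵀPB = [1 0; 0 1] + [2.8125 0.3750; 0.3750 3.2500] = [3.8125 0.3750; 0.3750 4.2500]
BᵀPA = [2.2500 -2.0625; 13.5000 -5.8750]
K = S⁻¹·BᵀPA = [0.2802 -0.4086; 3.1518 -1.3463]
A−BK = [-0.9883 0.3580; 0.1206 0.3658]
AᵀP(A−BK) = [13.0710 -5.6556; -5.6556 2.5603]
P' = Q + AᵀP(A−BK) = [15.0710 -2.6556; -2.6556 11.5603]
tr(P') = 26.6313


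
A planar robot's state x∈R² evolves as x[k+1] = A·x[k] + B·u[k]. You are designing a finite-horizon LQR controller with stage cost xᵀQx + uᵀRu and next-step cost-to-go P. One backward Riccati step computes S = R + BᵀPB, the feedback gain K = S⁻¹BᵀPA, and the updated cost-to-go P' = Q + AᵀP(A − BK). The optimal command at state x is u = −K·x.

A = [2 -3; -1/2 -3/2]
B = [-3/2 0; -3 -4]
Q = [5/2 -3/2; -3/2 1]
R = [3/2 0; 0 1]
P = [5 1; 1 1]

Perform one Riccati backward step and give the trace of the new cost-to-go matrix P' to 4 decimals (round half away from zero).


BᵀP = [-10.5000 -4.5000; -4.0000 -4.0000]
S = R + BᵀPB = [3/2 0; 0 1] + [29.2500 18.0000; 18.0000 16.0000] = [30.7500 18.0000; 18.0000 17.0000]
BᵀPA = [-18.7500 38.2500; -6.0000 18.0000]
K = S⁻¹·BᵀPA = [-1.0604 1.6415; 0.7698 -0.6792]
A−BK = [0.4094 -0.5377; -0.6019 0.7075]
AᵀP(A−BK) = [2.9868 -4.0472; -4.0472 5.6887]
P' = Q + AᵀP(A−BK) = [5.4868 -5.5472; -5.5472 6.6887]
tr(P') = 12.1755

12.1755


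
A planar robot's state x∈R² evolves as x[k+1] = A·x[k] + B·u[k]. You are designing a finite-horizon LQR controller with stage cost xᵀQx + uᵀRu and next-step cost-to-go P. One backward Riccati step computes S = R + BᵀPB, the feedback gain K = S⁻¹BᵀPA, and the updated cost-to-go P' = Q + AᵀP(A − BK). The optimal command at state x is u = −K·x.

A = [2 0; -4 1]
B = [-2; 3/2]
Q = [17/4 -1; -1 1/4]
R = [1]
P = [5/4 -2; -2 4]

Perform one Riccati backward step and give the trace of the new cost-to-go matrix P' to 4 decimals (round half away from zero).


BᵀP = [-5.5000 10.0000]
S = R + BᵀPB = [1] + [26.0000] = [27.0000]
BᵀPA = [-51.0000 10.0000]
K = S⁻¹·BᵀPA = [-1.8889 0.3704]
A−BK = [-1.7778 0.7407; -1.1667 0.4444]
AᵀP(A−BK) = [4.6667 -1.1111; -1.1111 0.2963]
P' = Q + AᵀP(A−BK) = [8.9167 -2.1111; -2.1111 0.5463]
tr(P') = 9.4630

9.4630


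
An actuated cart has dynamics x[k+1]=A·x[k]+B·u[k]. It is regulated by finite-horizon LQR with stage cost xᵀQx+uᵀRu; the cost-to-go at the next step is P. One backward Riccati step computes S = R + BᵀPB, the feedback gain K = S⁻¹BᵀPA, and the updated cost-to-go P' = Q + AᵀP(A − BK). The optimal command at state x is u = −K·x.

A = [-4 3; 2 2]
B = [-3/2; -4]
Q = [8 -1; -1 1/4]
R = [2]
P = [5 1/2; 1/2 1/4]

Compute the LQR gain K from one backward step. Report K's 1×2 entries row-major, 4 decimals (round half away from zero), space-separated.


BᵀP = [-9.5000 -1.7500]
S = R + BᵀPB = [2] + [21.2500] = [23.2500]
BᵀPA = [34.5000 -32.0000]
K = S⁻¹·BᵀPA = [1.4839 -1.3763]
A−BK = [-1.7742 0.9355; 7.9355 -3.5054]
AᵀP(A−BK) = [21.8065 -12.5161; -12.5161 7.9570]
P' = Q + AᵀP(A−BK) = [29.8065 -13.5161; -13.5161 8.2070]
tr(P') = 38.0134

1.4839 -1.3763


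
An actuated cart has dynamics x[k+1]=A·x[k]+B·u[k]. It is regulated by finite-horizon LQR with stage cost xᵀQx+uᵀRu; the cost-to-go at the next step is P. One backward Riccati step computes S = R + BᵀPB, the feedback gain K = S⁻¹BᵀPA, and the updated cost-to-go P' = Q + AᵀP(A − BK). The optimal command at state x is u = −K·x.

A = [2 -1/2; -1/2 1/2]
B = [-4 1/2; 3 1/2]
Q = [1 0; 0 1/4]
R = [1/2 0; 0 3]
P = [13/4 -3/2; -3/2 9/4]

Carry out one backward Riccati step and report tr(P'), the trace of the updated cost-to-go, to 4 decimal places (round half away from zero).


1.9691

BᵀP = [-17.5000 12.7500; 0.8750 0.3750]
S = R + BᵀPB = [1/2 0; 0 3] + [108.2500 -2.3750; -2.3750 0.6250] = [108.7500 -2.3750; -2.3750 3.6250]
BᵀPA = [-41.3750 15.1250; 1.5625 -0.2500]
K = S⁻¹·BᵀPA = [-0.3764 0.1396; 0.1844 0.0225]
A−BK = [0.4021 0.0470; 0.5371 0.0700]
AᵀP(A−BK) = [0.6995 0.0521; 0.0521 0.0196]
P' = Q + AᵀP(A−BK) = [1.6995 0.0521; 0.0521 0.2696]
tr(P') = 1.9691


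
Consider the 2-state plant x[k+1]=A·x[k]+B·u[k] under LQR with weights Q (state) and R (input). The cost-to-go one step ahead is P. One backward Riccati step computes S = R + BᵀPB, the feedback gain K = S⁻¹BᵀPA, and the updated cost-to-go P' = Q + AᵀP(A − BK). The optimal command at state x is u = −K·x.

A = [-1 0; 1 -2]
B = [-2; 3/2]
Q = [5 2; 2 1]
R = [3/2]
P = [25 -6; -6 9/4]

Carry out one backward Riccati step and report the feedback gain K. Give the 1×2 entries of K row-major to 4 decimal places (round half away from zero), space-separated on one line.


BᵀP = [-59.0000 15.3750]
S = R + BᵀPB = [3/2] + [141.0625] = [142.5625]
BᵀPA = [74.3750 -30.7500]
K = S⁻¹·BᵀPA = [0.5217 -0.2157]
A−BK = [0.0434 -0.4314; 0.2174 -1.6765]
AᵀP(A−BK) = [0.4485 -0.4577; -0.4577 2.3674]
P' = Q + AᵀP(A−BK) = [5.4485 1.5423; 1.5423 3.3674]
tr(P') = 8.8159

0.5217 -0.2157


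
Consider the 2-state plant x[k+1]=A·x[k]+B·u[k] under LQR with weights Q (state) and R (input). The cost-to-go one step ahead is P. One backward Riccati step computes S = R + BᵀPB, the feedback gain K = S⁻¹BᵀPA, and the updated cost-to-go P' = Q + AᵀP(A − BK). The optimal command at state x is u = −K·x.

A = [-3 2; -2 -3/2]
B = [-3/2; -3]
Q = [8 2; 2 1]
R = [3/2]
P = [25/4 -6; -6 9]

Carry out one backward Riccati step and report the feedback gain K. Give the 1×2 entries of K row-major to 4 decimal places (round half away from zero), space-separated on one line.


0.2379 1.0396

BᵀP = [8.6250 -18.0000]
S = R + BᵀPB = [3/2] + [41.0625] = [42.5625]
BᵀPA = [10.1250 44.2500]
K = S⁻¹·BᵀPA = [0.2379 1.0396]
A−BK = [-2.6432 3.5595; -1.2863 1.6189]
AᵀP(A−BK) = [17.8414 -24.0264; -24.0264 35.2456]
P' = Q + AᵀP(A−BK) = [25.8414 -22.0264; -22.0264 36.2456]
tr(P') = 62.0870


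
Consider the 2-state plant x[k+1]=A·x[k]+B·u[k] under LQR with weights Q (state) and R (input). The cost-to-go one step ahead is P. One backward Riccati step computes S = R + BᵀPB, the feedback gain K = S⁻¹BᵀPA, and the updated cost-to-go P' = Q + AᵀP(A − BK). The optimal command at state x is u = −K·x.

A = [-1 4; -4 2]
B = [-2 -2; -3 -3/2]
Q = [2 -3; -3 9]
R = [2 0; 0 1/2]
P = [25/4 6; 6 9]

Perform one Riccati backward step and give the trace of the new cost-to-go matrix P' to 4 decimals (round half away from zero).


BᵀP = [-30.5000 -39.0000; -21.5000 -25.5000]
S = R + BᵀPB = [2 0; 0 1/2] + [178.0000 119.5000; 119.5000 81.2500] = [180.0000 119.5000; 119.5000 81.7500]
BᵀPA = [186.5000 -200.0000; 123.5000 -137.0000]
K = S⁻¹·BᵀPA = [1.1228 0.0495; -0.1305 -1.7481]
A−BK = [0.9845 0.6026; -0.8275 -0.4738]
AᵀP(A−BK) = [4.9741 1.6711; 1.6711 2.3968]
P' = Q + AᵀP(A−BK) = [6.9741 -1.3289; -1.3289 11.3968]
tr(P') = 18.3709

18.3709


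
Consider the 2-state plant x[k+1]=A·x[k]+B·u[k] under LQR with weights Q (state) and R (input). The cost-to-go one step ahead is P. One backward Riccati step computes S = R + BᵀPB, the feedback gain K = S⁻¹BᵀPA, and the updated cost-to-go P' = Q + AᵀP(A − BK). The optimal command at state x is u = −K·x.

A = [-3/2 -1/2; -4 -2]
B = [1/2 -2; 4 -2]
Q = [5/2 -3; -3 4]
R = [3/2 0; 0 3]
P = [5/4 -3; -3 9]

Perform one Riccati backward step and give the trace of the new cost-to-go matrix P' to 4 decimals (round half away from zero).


BᵀP = [-11.3750 34.5000; 3.5000 -12.0000]
S = R + BᵀPB = [3/2 0; 0 3] + [132.3125 -46.2500; -46.2500 17.0000] = [133.8125 -46.2500; -46.2500 20.0000]
BᵀPA = [-120.9375 -63.3125; 42.7500 22.2500]
K = S⁻¹·BᵀPA = [-0.8220 -0.4415; 0.2366 0.0914]
A−BK = [-0.6157 -0.0963; -0.2387 -0.0510]
AᵀP(A−BK) = [1.2864 0.6298; 0.6298 0.3230]
P' = Q + AᵀP(A−BK) = [3.7864 -2.3702; -2.3702 4.3230]
tr(P') = 8.1094

8.1094


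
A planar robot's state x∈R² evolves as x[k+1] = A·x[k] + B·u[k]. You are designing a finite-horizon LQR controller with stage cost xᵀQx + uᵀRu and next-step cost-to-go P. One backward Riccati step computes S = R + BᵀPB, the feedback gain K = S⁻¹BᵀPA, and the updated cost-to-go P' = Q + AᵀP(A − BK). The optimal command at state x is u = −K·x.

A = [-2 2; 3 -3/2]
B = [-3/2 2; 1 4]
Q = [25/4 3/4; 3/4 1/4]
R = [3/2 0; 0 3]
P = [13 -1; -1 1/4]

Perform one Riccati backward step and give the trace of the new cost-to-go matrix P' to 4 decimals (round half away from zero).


BᵀP = [-20.5000 1.7500; 22.0000 -1.0000]
S = R + BᵀPB = [3/2 0; 0 3] + [32.5000 -34.0000; -34.0000 40.0000] = [34.0000 -34.0000; -34.0000 43.0000]
BᵀPA = [46.2500 -43.6250; -47.0000 45.5000]
K = S⁻¹·BᵀPA = [1.2770 -1.0748; -0.0833 0.2083]
A−BK = [0.0821 -0.0288; 2.0564 -1.2586]
AᵀP(A−BK) = [3.2739 -2.6259; -2.6259 2.1972]
P' = Q + AᵀP(A−BK) = [9.5239 -1.8759; -1.8759 2.4472]
tr(P') = 11.9710

11.9710


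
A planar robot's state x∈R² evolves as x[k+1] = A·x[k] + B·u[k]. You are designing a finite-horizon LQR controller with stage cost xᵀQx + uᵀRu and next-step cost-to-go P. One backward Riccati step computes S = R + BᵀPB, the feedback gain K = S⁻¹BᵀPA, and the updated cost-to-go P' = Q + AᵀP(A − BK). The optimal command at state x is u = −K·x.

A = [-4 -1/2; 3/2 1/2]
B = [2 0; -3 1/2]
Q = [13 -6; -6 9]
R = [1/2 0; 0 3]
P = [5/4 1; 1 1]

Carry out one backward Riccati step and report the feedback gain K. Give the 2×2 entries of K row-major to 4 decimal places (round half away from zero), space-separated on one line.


BᵀP = [-0.5000 -1.0000; 0.5000 0.5000]
S = R + BᵀPB = [1/2 0; 0 3] + [2.0000 -0.5000; -0.5000 0.2500] = [2.5000 -0.5000; -0.5000 3.2500]
BᵀPA = [0.5000 -0.2500; -1.2500 0.0000]
K = S⁻¹·BᵀPA = [0.1270 -0.1032; -0.3651 -0.0159]
A−BK = [-4.2540 -0.2937; 2.0635 0.1984]
AᵀP(A−BK) = [9.7302 0.5317; 0.5317 0.0367]
P' = Q + AᵀP(A−BK) = [22.7302 -5.4683; -5.4683 9.0367]
tr(P') = 31.7669

0.1270 -0.1032 -0.3651 -0.0159


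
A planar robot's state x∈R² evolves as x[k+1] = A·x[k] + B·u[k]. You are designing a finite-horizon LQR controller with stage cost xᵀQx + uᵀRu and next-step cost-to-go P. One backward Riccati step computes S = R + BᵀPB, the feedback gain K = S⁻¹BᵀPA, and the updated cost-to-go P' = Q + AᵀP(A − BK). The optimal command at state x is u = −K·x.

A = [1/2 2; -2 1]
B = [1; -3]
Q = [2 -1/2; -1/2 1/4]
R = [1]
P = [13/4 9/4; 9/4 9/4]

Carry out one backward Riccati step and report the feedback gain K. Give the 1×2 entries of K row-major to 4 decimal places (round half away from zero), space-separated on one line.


BᵀP = [-3.5000 -4.5000]
S = R + BᵀPB = [1] + [10.0000] = [11.0000]
BᵀPA = [7.2500 -11.5000]
K = S⁻¹·BᵀPA = [0.6591 -1.0455]
A−BK = [-0.1591 3.0455; -0.0227 -2.1364]
AᵀP(A−BK) = [0.5341 -1.5455; -1.5455 12.2273]
P' = Q + AᵀP(A−BK) = [2.5341 -2.0455; -2.0455 12.4773]
tr(P') = 15.0114

0.6591 -1.0455


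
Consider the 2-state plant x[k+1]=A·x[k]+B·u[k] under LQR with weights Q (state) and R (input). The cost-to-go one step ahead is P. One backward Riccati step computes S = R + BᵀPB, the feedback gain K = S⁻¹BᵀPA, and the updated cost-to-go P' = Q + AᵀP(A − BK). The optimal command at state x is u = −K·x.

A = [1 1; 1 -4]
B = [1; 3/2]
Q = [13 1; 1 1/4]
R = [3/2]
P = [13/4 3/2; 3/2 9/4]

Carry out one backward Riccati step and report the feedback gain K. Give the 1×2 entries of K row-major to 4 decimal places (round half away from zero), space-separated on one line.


BᵀP = [5.5000 4.8750]
S = R + BᵀPB = [3/2] + [12.8125] = [14.3125]
BᵀPA = [10.3750 -14.0000]
K = S⁻¹·BᵀPA = [0.7249 -0.9782]
A−BK = [0.2751 1.9782; -0.0873 -2.5328]
AᵀP(A−BK) = [0.9793 -0.1015; -0.1015 13.5557]
P' = Q + AᵀP(A−BK) = [13.9793 0.8985; 0.8985 13.8057]
tr(P') = 27.7849

0.7249 -0.9782


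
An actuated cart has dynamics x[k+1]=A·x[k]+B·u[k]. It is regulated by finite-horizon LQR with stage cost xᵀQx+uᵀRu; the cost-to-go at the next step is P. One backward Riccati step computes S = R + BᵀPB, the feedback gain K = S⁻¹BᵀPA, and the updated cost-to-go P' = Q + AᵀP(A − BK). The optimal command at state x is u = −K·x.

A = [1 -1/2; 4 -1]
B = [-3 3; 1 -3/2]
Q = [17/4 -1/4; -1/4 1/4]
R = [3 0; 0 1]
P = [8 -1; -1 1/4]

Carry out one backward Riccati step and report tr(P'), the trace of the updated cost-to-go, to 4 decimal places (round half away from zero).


BᵀP = [-25.0000 3.2500; 25.5000 -3.3750]
S = R + BᵀPB = [3 0; 0 1] + [78.2500 -79.8750; -79.8750 81.5625] = [81.2500 -79.8750; -79.8750 82.5625]
BᵀPA = [-12.0000 9.2500; 12.0000 -9.3750]
K = S⁻¹·BᵀPA = [-0.0983 0.0453; 0.0503 -0.0697]
A−BK = [0.5544 -0.1549; 4.1737 -1.1499]
AᵀP(A−BK) = [2.2175 -0.6197; -0.6197 0.1773]
P' = Q + AᵀP(A−BK) = [6.4675 -0.8697; -0.8697 0.4273]
tr(P') = 6.8948

6.8948


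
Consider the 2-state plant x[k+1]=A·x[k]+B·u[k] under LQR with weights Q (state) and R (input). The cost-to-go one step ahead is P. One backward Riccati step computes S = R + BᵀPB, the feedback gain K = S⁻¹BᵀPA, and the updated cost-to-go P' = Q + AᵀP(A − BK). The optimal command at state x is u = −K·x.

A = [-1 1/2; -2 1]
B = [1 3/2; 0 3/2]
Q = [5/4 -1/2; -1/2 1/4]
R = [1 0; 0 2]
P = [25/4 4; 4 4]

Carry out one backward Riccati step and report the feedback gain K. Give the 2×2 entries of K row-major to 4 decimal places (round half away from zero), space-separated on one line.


-0.1088 0.0544 -0.8755 0.4378

BᵀP = [6.2500 4.0000; 15.3750 12.0000]
S = R + BᵀPB = [1 0; 0 2] + [6.2500 15.3750; 15.3750 41.0625] = [7.2500 15.3750; 15.3750 43.0625]
BᵀPA = [-14.2500 7.1250; -39.3750 19.6875]
K = S⁻¹·BᵀPA = [-0.1088 0.0544; -0.8755 0.4378]
A−BK = [0.4221 -0.2110; -0.6867 0.3434]
AᵀP(A−BK) = [2.2259 -1.1129; -1.1129 0.5565]
P' = Q + AᵀP(A−BK) = [3.4759 -1.6129; -1.6129 0.8065]
tr(P') = 4.2824


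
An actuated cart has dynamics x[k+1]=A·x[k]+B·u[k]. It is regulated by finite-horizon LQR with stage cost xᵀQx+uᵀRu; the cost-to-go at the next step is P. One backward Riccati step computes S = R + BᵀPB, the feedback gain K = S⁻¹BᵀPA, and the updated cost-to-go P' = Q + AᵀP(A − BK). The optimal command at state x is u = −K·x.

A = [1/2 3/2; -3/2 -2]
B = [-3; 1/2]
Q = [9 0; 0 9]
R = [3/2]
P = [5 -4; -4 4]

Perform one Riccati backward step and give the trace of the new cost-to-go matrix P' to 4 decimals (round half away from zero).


BᵀP = [-17.0000 14.0000]
S = R + BᵀPB = [3/2] + [58.0000] = [59.5000]
BᵀPA = [-29.5000 -53.5000]
K = S⁻¹·BᵀPA = [-0.4958 -0.8992]
A−BK = [-0.9874 -1.1975; -1.2521 -1.5504]
AᵀP(A−BK) = [1.6239 2.2248; 2.2248 3.1450]
P' = Q + AᵀP(A−BK) = [10.6239 2.2248; 2.2248 12.1450]
tr(P') = 22.7689

22.7689


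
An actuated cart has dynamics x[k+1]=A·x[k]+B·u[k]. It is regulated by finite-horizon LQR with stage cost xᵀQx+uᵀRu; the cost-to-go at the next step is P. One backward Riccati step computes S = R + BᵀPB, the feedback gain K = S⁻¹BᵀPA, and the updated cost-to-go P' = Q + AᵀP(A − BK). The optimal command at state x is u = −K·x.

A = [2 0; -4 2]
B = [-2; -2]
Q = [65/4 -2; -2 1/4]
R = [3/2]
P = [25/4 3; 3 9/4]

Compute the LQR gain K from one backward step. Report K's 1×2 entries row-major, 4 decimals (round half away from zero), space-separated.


0.0840 -0.3529

BᵀP = [-18.5000 -10.5000]
S = R + BᵀPB = [3/2] + [58.0000] = [59.5000]
BᵀPA = [5.0000 -21.0000]
K = S⁻¹·BᵀPA = [0.0840 -0.3529]
A−BK = [2.1681 -0.7059; -3.8319 1.2941]
AᵀP(A−BK) = [12.5798 -4.2353; -4.2353 1.5882]
P' = Q + AᵀP(A−BK) = [28.8298 -6.2353; -6.2353 1.8382]
tr(P') = 30.6681


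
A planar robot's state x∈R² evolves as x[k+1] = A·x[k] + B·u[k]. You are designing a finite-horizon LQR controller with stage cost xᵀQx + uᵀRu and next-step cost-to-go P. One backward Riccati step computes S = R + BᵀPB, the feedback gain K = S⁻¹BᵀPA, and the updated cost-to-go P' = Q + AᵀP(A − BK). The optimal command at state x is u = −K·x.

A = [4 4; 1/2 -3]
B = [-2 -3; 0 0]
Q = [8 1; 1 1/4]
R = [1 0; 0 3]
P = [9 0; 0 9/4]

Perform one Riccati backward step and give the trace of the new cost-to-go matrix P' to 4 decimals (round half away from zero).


33.5625

BᵀP = [-18.0000 0.0000; -27.0000 0.0000]
S = R + BᵀPB = [1 0; 0 3] + [36.0000 54.0000; 54.0000 81.0000] = [37.0000 54.0000; 54.0000 84.0000]
BᵀPA = [-72.0000 -72.0000; -108.0000 -108.0000]
K = S⁻¹·BᵀPA = [-1.1250 -1.1250; -0.5625 -0.5625]
A−BK = [0.0625 0.0625; 0.5000 -3.0000]
AᵀP(A−BK) = [2.8125 -1.1250; -1.1250 22.5000]
P' = Q + AᵀP(A−BK) = [10.8125 -0.1250; -0.1250 22.7500]
tr(P') = 33.5625


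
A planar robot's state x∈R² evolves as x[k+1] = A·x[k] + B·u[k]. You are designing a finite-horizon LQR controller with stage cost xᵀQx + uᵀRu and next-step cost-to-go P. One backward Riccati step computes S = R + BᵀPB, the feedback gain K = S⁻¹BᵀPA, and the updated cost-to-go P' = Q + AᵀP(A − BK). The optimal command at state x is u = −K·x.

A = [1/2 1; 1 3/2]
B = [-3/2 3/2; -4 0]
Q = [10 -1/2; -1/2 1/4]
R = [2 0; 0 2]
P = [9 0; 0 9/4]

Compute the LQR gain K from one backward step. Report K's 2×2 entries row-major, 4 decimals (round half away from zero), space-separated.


-0.2413 -0.3695 0.0838 0.2705

BᵀP = [-13.5000 -9.0000; 13.5000 0.0000]
S = R + BᵀPB = [2 0; 0 2] + [56.2500 -20.2500; -20.2500 20.2500] = [58.2500 -20.2500; -20.2500 22.2500]
BᵀPA = [-15.7500 -27.0000; 6.7500 13.5000]
K = S⁻¹·BᵀPA = [-0.2413 -0.3695; 0.0838 0.2705]
A−BK = [0.0124 0.0401; 0.0350 0.0220]
AᵀP(A−BK) = [0.1346 0.2298; 0.2298 0.4349]
P' = Q + AᵀP(A−BK) = [10.1346 -0.2702; -0.2702 0.6849]
tr(P') = 10.8195


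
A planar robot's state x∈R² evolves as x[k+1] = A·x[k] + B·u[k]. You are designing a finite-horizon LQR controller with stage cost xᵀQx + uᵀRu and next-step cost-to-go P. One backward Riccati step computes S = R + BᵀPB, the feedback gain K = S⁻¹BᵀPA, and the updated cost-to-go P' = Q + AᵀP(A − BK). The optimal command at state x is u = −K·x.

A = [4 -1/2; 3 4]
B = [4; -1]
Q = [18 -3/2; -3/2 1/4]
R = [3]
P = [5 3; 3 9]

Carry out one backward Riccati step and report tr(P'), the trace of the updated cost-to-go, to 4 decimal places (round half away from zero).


297.1287

BᵀP = [17.0000 3.0000]
S = R + BᵀPB = [3] + [65.0000] = [68.0000]
BᵀPA = [77.0000 3.5000]
K = S⁻¹·BᵀPA = [1.1324 0.0515]
A−BK = [-0.5294 -0.7059; 4.1324 4.0515]
AᵀP(A−BK) = [145.8088 137.5368; 137.5368 133.0699]
P' = Q + AᵀP(A−BK) = [163.8088 136.0368; 136.0368 133.3199]
tr(P') = 297.1287


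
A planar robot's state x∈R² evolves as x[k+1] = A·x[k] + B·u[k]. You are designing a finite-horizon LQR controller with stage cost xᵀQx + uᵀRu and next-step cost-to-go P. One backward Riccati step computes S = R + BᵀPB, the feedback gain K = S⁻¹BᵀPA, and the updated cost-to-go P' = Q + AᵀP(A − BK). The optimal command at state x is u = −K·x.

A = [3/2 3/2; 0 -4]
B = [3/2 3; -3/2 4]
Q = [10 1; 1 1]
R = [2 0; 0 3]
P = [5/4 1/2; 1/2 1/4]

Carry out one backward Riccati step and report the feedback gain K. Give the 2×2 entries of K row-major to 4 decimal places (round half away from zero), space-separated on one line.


0.1272 0.1749 0.2646 -0.0736

BᵀP = [1.1250 0.3750; 5.7500 2.5000]
S = R + BᵀPB = [2 0; 0 3] + [1.1250 4.8750; 4.8750 27.2500] = [3.1250 4.8750; 4.8750 30.2500]
BᵀPA = [1.6875 0.1875; 8.6250 -1.3750]
K = S⁻¹·BᵀPA = [0.1272 0.1749; 0.2646 -0.0736]
A−BK = [0.5153 1.4586; -0.8677 -3.4431]
AᵀP(A−BK) = [0.3155 0.1525; 0.1525 0.6785]
P' = Q + AᵀP(A−BK) = [10.3155 1.1525; 1.1525 1.6785]
tr(P') = 11.9939


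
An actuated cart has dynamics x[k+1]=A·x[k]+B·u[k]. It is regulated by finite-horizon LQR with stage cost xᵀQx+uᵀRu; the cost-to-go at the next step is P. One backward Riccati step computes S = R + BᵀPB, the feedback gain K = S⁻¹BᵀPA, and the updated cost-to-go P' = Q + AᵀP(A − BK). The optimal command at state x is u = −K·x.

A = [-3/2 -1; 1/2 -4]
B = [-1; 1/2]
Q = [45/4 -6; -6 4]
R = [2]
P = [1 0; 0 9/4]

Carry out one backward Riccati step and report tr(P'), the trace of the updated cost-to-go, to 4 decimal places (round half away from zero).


50.4298

BᵀP = [-1.0000 1.1250]
S = R + BᵀPB = [2] + [1.5625] = [3.5625]
BᵀPA = [2.0625 -3.5000]
K = S⁻¹·BᵀPA = [0.5789 -0.9825]
A−BK = [-0.9211 -1.9825; 0.2105 -3.5088]
AᵀP(A−BK) = [1.6184 -0.9737; -0.9737 33.5614]
P' = Q + AᵀP(A−BK) = [12.8684 -6.9737; -6.9737 37.5614]
tr(P') = 50.4298


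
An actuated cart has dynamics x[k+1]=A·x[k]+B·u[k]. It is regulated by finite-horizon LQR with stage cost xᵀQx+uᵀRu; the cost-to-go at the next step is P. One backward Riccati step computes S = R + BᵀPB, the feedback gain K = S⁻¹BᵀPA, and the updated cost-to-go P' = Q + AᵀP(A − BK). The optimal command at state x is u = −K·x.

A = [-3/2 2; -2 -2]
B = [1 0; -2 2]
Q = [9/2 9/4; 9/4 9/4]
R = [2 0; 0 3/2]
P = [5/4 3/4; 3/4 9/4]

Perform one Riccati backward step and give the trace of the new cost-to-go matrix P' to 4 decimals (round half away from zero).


13.6812

BᵀP = [-0.2500 -3.7500; 1.5000 4.5000]
S = R + BᵀPB = [2 0; 0 3/2] + [7.2500 -7.5000; -7.5000 9.0000] = [9.2500 -7.5000; -7.5000 10.5000]
BᵀPA = [7.8750 7.0000; -11.2500 -6.0000]
K = S⁻¹·BᵀPA = [-0.0413 0.6972; -1.1009 -0.0734]
A−BK = [-1.4587 1.3028; 0.1193 -0.4587]
AᵀP(A−BK) = [4.2523 -1.8165; -1.8165 2.6789]
P' = Q + AᵀP(A−BK) = [8.7523 0.4335; 0.4335 4.9289]
tr(P') = 13.6812


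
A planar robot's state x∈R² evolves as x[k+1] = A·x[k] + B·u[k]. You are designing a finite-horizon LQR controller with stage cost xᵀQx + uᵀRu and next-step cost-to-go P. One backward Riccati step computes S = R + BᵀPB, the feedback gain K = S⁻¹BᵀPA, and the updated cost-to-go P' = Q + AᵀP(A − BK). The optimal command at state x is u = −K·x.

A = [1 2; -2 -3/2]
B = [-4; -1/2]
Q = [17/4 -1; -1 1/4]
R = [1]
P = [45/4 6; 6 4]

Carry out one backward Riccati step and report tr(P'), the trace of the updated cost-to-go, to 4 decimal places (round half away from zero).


9.9005

BᵀP = [-48.0000 -26.0000]
S = R + BᵀPB = [1] + [205.0000] = [206.0000]
BᵀPA = [4.0000 -57.0000]
K = S⁻¹·BᵀPA = [0.0194 -0.2767]
A−BK = [1.0777 0.8932; -1.9903 -1.6383]
AᵀP(A−BK) = [3.1723 2.6068; 2.6068 2.2282]
P' = Q + AᵀP(A−BK) = [7.4223 1.6068; 1.6068 2.4782]
tr(P') = 9.9005


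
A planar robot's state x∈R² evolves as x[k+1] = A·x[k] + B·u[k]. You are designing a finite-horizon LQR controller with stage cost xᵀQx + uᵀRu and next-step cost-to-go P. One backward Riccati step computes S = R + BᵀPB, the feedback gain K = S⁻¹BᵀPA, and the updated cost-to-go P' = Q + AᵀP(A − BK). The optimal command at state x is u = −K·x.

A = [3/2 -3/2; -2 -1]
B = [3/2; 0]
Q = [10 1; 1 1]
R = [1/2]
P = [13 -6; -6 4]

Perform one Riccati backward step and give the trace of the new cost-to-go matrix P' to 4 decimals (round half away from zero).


BᵀP = [19.5000 -9.0000]
S = R + BᵀPB = [1/2] + [29.2500] = [29.7500]
BᵀPA = [47.2500 -20.2500]
K = S⁻¹·BᵀPA = [1.5882 -0.6807]
A−BK = [-0.8824 -0.4790; -2.0000 -1.0000]
AᵀP(A−BK) = [6.2059 1.9118; 1.9118 1.4664]
P' = Q + AᵀP(A−BK) = [16.2059 2.9118; 2.9118 2.4664]
tr(P') = 18.6723

18.6723


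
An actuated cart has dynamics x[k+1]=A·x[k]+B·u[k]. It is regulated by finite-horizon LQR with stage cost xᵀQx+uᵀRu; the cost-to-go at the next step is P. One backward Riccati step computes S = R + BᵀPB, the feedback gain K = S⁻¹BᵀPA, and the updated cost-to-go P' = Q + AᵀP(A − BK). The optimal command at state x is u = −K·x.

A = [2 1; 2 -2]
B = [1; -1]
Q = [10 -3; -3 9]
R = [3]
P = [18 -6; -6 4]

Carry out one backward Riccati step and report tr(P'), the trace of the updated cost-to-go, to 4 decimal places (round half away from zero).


BᵀP = [24.0000 -10.0000]
S = R + BᵀPB = [3] + [34.0000] = [37.0000]
BᵀPA = [28.0000 44.0000]
K = S⁻¹·BᵀPA = [0.7568 1.1892]
A−BK = [1.2432 -0.1892; 2.7568 -0.8108]
AᵀP(A−BK) = [18.8108 -1.2973; -1.2973 5.6757]
P' = Q + AᵀP(A−BK) = [28.8108 -4.2973; -4.2973 14.6757]
tr(P') = 43.4865

43.4865


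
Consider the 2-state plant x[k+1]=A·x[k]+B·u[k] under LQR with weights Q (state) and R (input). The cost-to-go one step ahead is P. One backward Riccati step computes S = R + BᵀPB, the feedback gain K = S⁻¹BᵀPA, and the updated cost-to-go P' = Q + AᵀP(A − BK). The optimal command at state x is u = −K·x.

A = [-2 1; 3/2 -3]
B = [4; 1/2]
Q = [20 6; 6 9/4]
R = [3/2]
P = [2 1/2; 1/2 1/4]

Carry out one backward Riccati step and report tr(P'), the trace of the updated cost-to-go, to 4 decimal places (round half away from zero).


BᵀP = [8.2500 2.1250]
S = R + BᵀPB = [3/2] + [34.0625] = [35.5625]
BᵀPA = [-13.3125 1.8750]
K = S⁻¹·BᵀPA = [-0.3743 0.0527]
A−BK = [-0.5026 0.7891; 1.6872 -3.0264]
AᵀP(A−BK) = [0.5791 -0.6731; -0.6731 1.1511]
P' = Q + AᵀP(A−BK) = [20.5791 5.3269; 5.3269 3.4011]
tr(P') = 23.9802

23.9802


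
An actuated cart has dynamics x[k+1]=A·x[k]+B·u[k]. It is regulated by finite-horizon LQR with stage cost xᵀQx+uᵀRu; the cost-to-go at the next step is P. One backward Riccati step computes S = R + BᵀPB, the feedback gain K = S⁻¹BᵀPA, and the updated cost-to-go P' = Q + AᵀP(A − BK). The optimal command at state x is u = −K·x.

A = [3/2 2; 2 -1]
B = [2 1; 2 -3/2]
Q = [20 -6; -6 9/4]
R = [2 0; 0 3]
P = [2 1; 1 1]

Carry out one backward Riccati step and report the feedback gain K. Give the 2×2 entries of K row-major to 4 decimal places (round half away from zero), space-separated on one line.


BᵀP = [6.0000 4.0000; 0.5000 -0.5000]
S = R + BᵀPB = [2 0; 0 3] + [20.0000 0.0000; 0.0000 1.2500] = [22.0000 0.0000; 0.0000 4.2500]
BᵀPA = [17.0000 8.0000; -0.2500 1.5000]
K = S⁻¹·BᵀPA = [0.7727 0.3636; -0.0588 0.3529]
A−BK = [0.0134 0.9198; 0.3663 -1.1979]
AᵀP(A−BK) = [1.3489 0.4064; 0.4064 1.5615]
P' = Q + AᵀP(A−BK) = [21.3489 -5.5936; -5.5936 3.8115]
tr(P') = 25.1604

0.7727 0.3636 -0.0588 0.3529


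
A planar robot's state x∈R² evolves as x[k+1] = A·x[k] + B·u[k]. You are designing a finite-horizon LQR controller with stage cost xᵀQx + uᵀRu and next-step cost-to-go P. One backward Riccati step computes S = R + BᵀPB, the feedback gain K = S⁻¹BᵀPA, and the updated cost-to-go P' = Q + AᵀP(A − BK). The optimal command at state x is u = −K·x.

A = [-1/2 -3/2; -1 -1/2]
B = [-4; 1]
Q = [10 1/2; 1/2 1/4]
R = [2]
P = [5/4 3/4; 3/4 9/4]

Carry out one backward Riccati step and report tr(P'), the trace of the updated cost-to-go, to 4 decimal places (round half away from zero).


15.1130

BᵀP = [-4.2500 -0.7500]
S = R + BᵀPB = [2] + [16.2500] = [18.2500]
BᵀPA = [2.8750 6.7500]
K = S⁻¹·BᵀPA = [0.1575 0.3699]
A−BK = [0.1301 -0.0205; -1.1575 -0.8699]
AᵀP(A−BK) = [2.8596 2.3116; 2.3116 2.0034]
P' = Q + AᵀP(A−BK) = [12.8596 2.8116; 2.8116 2.2534]
tr(P') = 15.1130
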